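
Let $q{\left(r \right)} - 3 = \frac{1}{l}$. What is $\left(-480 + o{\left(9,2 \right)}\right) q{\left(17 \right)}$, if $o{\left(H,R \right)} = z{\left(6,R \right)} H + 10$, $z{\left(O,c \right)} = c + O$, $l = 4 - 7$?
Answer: $- \frac{3184}{3} \approx -1061.3$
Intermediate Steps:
$l = -3$ ($l = 4 - 7 = -3$)
$q{\left(r \right)} = \frac{8}{3}$ ($q{\left(r \right)} = 3 + \frac{1}{-3} = 3 - \frac{1}{3} = \frac{8}{3}$)
$z{\left(O,c \right)} = O + c$
$o{\left(H,R \right)} = 10 + H \left(6 + R\right)$ ($o{\left(H,R \right)} = \left(6 + R\right) H + 10 = H \left(6 + R\right) + 10 = 10 + H \left(6 + R\right)$)
$\left(-480 + o{\left(9,2 \right)}\right) q{\left(17 \right)} = \left(-480 + \left(10 + 9 \left(6 + 2\right)\right)\right) \frac{8}{3} = \left(-480 + \left(10 + 9 \cdot 8\right)\right) \frac{8}{3} = \left(-480 + \left(10 + 72\right)\right) \frac{8}{3} = \left(-480 + 82\right) \frac{8}{3} = \left(-398\right) \frac{8}{3} = - \frac{3184}{3}$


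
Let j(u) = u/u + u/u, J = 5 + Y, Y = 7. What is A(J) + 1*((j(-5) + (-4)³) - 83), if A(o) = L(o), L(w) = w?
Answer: -133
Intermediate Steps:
J = 12 (J = 5 + 7 = 12)
A(o) = o
j(u) = 2 (j(u) = 1 + 1 = 2)
A(J) + 1*((j(-5) + (-4)³) - 83) = 12 + 1*((2 + (-4)³) - 83) = 12 + 1*((2 - 64) - 83) = 12 + 1*(-62 - 83) = 12 + 1*(-145) = 12 - 145 = -133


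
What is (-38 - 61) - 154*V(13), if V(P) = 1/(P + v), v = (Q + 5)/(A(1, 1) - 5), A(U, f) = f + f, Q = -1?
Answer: -561/5 ≈ -112.20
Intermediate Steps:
A(U, f) = 2*f
v = -4/3 (v = (-1 + 5)/(2*1 - 5) = 4/(2 - 5) = 4/(-3) = 4*(-⅓) = -4/3 ≈ -1.3333)
V(P) = 1/(-4/3 + P) (V(P) = 1/(P - 4/3) = 1/(-4/3 + P))
(-38 - 61) - 154*V(13) = (-38 - 61) - 462/(-4 + 3*13) = -99 - 462/(-4 + 39) = -99 - 462/35 = -99 - 154*3/35 = -99 - 66/5 = -561/5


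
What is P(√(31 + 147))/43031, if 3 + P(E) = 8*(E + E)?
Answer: -3/43031 + 16*√178/43031 ≈ 0.0048910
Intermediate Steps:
P(E) = -3 + 16*E (P(E) = -3 + 8*(E + E) = -3 + 8*(2*E) = -3 + 16*E)
P(√(31 + 147))/43031 = (-3 + 16*√(31 + 147))/43031 = (-3 + 16*√178)*(1/43031) = -3/43031 + 16*√178/43031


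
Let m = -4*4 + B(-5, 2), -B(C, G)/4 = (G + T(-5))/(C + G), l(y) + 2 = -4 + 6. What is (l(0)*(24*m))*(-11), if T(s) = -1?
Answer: 0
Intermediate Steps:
l(y) = 0 (l(y) = -2 + (-4 + 6) = -2 + 2 = 0)
B(C, G) = -4*(-1 + G)/(C + G) (B(C, G) = -4*(G - 1)/(C + G) = -4*(-1 + G)/(C + G))
m = -44/3 (m = -4*4 + 4*(1 - 1*2)/(-5 + 2) = -16 + 4*(1 - 2)/(-3) = -16 + 4*(-⅓)*(-1) = -16 + 4/3 = -44/3 ≈ -14.667)
(l(0)*(24*m))*(-11) = (0*(24*(-44/3)))*(-11) = (0*(-352))*(-11) = 0*(-11) = 0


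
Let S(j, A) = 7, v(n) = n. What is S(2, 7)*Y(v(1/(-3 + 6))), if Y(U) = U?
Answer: 7/3 ≈ 2.3333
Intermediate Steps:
S(2, 7)*Y(v(1/(-3 + 6))) = 7/(-3 + 6) = 7/3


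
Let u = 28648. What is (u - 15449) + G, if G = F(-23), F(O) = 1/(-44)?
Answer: 580755/44 ≈ 13199.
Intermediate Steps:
F(O) = -1/44
G = -1/44 ≈ -0.022727
(u - 15449) + G = (28648 - 15449) - 1/44 = 13199 - 1/44 = 580755/44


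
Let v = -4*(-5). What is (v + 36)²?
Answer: 3136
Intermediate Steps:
v = 20
(v + 36)² = (20 + 36)² = 56² = 3136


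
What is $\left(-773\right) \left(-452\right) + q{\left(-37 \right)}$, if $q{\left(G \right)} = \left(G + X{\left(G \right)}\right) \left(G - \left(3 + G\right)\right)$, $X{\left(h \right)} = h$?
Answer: $349618$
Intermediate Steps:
$q{\left(G \right)} = - 6 G$ ($q{\left(G \right)} = \left(G + G\right) \left(G - \left(3 + G\right)\right) = 2 G \left(-3\right) = - 6 G$)
$\left(-773\right) \left(-452\right) + q{\left(-37 \right)} = \left(-773\right) \left(-452\right) - -222 = 349396 + 222 = 349618$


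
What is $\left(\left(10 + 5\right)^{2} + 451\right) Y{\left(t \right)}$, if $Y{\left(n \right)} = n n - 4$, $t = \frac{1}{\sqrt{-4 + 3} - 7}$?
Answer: $- \frac{1681888}{625} + \frac{2366 i}{625} \approx -2691.0 + 3.7856 i$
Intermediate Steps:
$t = \frac{-7 - i}{50}$ ($t = \frac{1}{\sqrt{-1} - 7} = \frac{1}{i - 7} = \frac{1}{-7 + i} = \frac{-7 - i}{50} \approx -0.14 - 0.02 i$)
$Y{\left(n \right)} = -4 + n^{2}$ ($Y{\left(n \right)} = n^{2} - 4 = -4 + n^{2}$)
$\left(\left(10 + 5\right)^{2} + 451\right) Y{\left(t \right)} = \left(\left(10 + 5\right)^{2} + 451\right) \left(-4 + \left(- \frac{7}{50} - \frac{i}{50}\right)^{2}\right) = \left(15^{2} + 451\right) \left(-4 + \left(- \frac{7}{50} - \frac{i}{50}\right)^{2}\right) = \left(225 + 451\right) \left(-4 + \left(- \frac{7}{50} - \frac{i}{50}\right)^{2}\right) = 676 \left(-4 + \left(- \frac{7}{50} - \frac{i}{50}\right)^{2}\right) = -2704 + 676 \left(- \frac{7}{50} - \frac{i}{50}\right)^{2}$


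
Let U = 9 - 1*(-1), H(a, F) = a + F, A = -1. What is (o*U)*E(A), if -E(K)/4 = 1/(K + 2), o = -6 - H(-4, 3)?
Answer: 200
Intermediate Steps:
H(a, F) = F + a
U = 10 (U = 9 + 1 = 10)
o = -5 (o = -6 - (3 - 4) = -6 - 1*(-1) = -6 + 1 = -5)
E(K) = -4/(2 + K) (E(K) = -4/(K + 2) = -4/(2 + K))
(o*U)*E(A) = (-5*10)*(-4/(2 - 1)) = -(-200)/1 = -(-200) = -50*(-4) = 200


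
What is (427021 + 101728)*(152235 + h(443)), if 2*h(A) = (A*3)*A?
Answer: 472287595533/2 ≈ 2.3614e+11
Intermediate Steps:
h(A) = 3*A²/2 (h(A) = ((A*3)*A)/2 = ((3*A)*A)/2 = (3*A²)/2 = 3*A²/2)
(427021 + 101728)*(152235 + h(443)) = (427021 + 101728)*(152235 + (3/2)*443²) = 528749*(152235 + (3/2)*196249) = 528749*(152235 + 588747/2) = 528749*(893217/2) = 472287595533/2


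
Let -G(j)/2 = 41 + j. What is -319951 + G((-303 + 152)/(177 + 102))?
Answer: -89288905/279 ≈ -3.2003e+5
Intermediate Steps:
G(j) = -82 - 2*j (G(j) = -2*(41 + j) = -82 - 2*j)
-319951 + G((-303 + 152)/(177 + 102)) = -319951 + (-82 - 2*(-303 + 152)/(177 + 102)) = -319951 + (-82 - (-302)/279) = -319951 + (-82 - 2*(-151/279)) = -319951 + (-82 + 302/279) = -319951 - 22576/279 = -89288905/279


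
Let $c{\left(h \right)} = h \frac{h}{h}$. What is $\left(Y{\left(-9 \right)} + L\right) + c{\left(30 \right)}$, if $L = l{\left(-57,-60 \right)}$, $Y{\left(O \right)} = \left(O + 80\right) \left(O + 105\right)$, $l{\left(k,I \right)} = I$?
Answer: $6786$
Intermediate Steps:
$Y{\left(O \right)} = \left(80 + O\right) \left(105 + O\right)$
$L = -60$
$c{\left(h \right)} = h$ ($c{\left(h \right)} = h 1 = h$)
$\left(Y{\left(-9 \right)} + L\right) + c{\left(30 \right)} = \left(\left(8400 + \left(-9\right)^{2} + 185 \left(-9\right)\right) - 60\right) + 30 = \left(\left(8400 + 81 - 1665\right) - 60\right) + 30 = \left(6816 - 60\right) + 30 = 6756 + 30 = 6786$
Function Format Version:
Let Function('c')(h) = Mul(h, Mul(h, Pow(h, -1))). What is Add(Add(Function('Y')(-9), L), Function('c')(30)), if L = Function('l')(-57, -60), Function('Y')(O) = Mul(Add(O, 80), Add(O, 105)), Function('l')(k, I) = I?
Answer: 6786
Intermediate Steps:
Function('Y')(O) = Mul(Add(80, O), Add(105, O))
L = -60
Function('c')(h) = h (Function('c')(h) = Mul(h, 1) = h)
Add(Add(Function('Y')(-9), L), Function('c')(30)) = Add(Add(Add(8400, Pow(-9, 2), Mul(185, -9)), -60), 30) = Add(Add(Add(8400, 81, -1665), -60), 30) = Add(Add(6816, -60), 30) = Add(6756, 30) = 6786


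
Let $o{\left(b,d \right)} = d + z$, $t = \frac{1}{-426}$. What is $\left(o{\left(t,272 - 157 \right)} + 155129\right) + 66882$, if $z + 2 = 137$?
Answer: $222261$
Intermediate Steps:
$z = 135$ ($z = -2 + 137 = 135$)
$t = - \frac{1}{426} \approx -0.0023474$
$o{\left(b,d \right)} = 135 + d$ ($o{\left(b,d \right)} = d + 135 = 135 + d$)
$\left(o{\left(t,272 - 157 \right)} + 155129\right) + 66882 = \left(\left(135 + \left(272 - 157\right)\right) + 155129\right) + 66882 = \left(\left(135 + 115\right) + 155129\right) + 66882 = \left(250 + 155129\right) + 66882 = 155379 + 66882 = 222261$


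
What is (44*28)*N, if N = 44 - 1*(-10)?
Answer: 66528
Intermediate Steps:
N = 54 (N = 44 + 10 = 54)
(44*28)*N = (44*28)*54 = 1232*54 = 66528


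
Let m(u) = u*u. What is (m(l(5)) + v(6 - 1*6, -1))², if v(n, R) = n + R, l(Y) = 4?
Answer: 225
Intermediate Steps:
m(u) = u²
v(n, R) = R + n
(m(l(5)) + v(6 - 1*6, -1))² = (4² + (-1 + (6 - 1*6)))² = (16 + (-1 + (6 - 6)))² = (16 + (-1 + 0))² = (16 - 1)² = 15² = 225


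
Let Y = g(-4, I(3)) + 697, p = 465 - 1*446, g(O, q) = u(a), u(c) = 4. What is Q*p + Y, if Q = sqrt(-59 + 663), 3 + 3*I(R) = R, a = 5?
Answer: 701 + 38*sqrt(151) ≈ 1168.0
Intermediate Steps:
I(R) = -1 + R/3
g(O, q) = 4
p = 19 (p = 465 - 446 = 19)
Y = 701 (Y = 4 + 697 = 701)
Q = 2*sqrt(151) (Q = sqrt(604) = 2*sqrt(151) ≈ 24.576)
Q*p + Y = (2*sqrt(151))*19 + 701 = 38*sqrt(151) + 701 = 701 + 38*sqrt(151)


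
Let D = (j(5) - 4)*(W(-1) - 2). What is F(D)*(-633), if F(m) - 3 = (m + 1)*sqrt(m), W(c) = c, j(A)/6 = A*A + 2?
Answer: -1899 + 299409*I*sqrt(474) ≈ -1899.0 + 6.5186e+6*I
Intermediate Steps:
j(A) = 12 + 6*A**2 (j(A) = 6*(A*A + 2) = 6*(A**2 + 2) = 6*(2 + A**2) = 12 + 6*A**2)
D = -474 (D = ((12 + 6*5**2) - 4)*(-1 - 2) = ((12 + 6*25) - 4)*(-3) = ((12 + 150) - 4)*(-3) = (162 - 4)*(-3) = 158*(-3) = -474)
F(m) = 3 + sqrt(m)*(1 + m) (F(m) = 3 + (m + 1)*sqrt(m) = 3 + (1 + m)*sqrt(m) = 3 + sqrt(m)*(1 + m))
F(D)*(-633) = (3 + sqrt(-474) + (-474)**(3/2))*(-633) = (3 + I*sqrt(474) - 474*I*sqrt(474))*(-633) = (3 - 473*I*sqrt(474))*(-633) = -1899 + 299409*I*sqrt(474)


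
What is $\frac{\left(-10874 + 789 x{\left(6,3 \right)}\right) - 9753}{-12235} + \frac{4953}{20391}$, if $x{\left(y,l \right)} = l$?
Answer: $\frac{28862641}{16632259} \approx 1.7353$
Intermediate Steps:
$\frac{\left(-10874 + 789 x{\left(6,3 \right)}\right) - 9753}{-12235} + \frac{4953}{20391} = \frac{\left(-10874 + 789 \cdot 3\right) - 9753}{-12235} + \frac{4953}{20391} = \left(\left(-10874 + 2367\right) - 9753\right) \left(- \frac{1}{12235}\right) + 4953 \cdot \frac{1}{20391} = \left(-8507 - 9753\right) \left(- \frac{1}{12235}\right) + \frac{1651}{6797} = \left(-18260\right) \left(- \frac{1}{12235}\right) + \frac{1651}{6797} = \frac{3652}{2447} + \frac{1651}{6797} = \frac{28862641}{16632259}$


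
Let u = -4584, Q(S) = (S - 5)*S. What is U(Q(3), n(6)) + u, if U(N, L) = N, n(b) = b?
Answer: -4590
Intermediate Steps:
Q(S) = S*(-5 + S) (Q(S) = (-5 + S)*S = S*(-5 + S))
U(Q(3), n(6)) + u = 3*(-5 + 3) - 4584 = 3*(-2) - 4584 = -6 - 4584 = -4590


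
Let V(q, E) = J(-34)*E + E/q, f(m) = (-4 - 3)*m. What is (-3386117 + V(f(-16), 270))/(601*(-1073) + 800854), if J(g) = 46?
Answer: -188926897/8734936 ≈ -21.629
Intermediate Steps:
f(m) = -7*m
V(q, E) = 46*E + E/q
(-3386117 + V(f(-16), 270))/(601*(-1073) + 800854) = (-3386117 + (46*270 + 270/((-7*(-16)))))/(601*(-1073) + 800854) = (-3386117 + (12420 + 270/112))/(-644873 + 800854) = (-3386117 + (12420 + 270*(1/112)))/155981 = (-3386117 + (12420 + 135/56))*(1/155981) = (-3386117 + 695655/56)*(1/155981) = -188926897/56*1/155981 = -188926897/8734936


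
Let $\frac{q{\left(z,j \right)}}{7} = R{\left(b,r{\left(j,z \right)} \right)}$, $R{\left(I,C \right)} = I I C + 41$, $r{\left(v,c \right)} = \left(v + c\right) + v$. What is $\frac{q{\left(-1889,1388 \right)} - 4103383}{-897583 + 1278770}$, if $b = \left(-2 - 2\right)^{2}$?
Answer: $- \frac{2513592}{381187} \approx -6.5941$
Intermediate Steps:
$r{\left(v,c \right)} = c + 2 v$ ($r{\left(v,c \right)} = \left(c + v\right) + v = c + 2 v$)
$b = 16$ ($b = \left(-4\right)^{2} = 16$)
$R{\left(I,C \right)} = 41 + C I^{2}$ ($R{\left(I,C \right)} = I^{2} C + 41 = C I^{2} + 41 = 41 + C I^{2}$)
$q{\left(z,j \right)} = 287 + 1792 z + 3584 j$ ($q{\left(z,j \right)} = 7 \left(41 + \left(z + 2 j\right) 16^{2}\right) = 7 \left(41 + \left(z + 2 j\right) 256\right) = 7 \left(41 + \left(256 z + 512 j\right)\right) = 7 \left(41 + 256 z + 512 j\right) = 287 + 1792 z + 3584 j$)
$\frac{q{\left(-1889,1388 \right)} - 4103383}{-897583 + 1278770} = \frac{\left(287 + 1792 \left(-1889\right) + 3584 \cdot 1388\right) - 4103383}{-897583 + 1278770} = \frac{\left(287 - 3385088 + 4974592\right) - 4103383}{381187} = \left(1589791 - 4103383\right) \frac{1}{381187} = \left(-2513592\right) \frac{1}{381187} = - \frac{2513592}{381187}$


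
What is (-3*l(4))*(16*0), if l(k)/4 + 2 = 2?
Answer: 0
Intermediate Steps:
l(k) = 0 (l(k) = -8 + 4*2 = -8 + 8 = 0)
(-3*l(4))*(16*0) = (-3*0)*(16*0) = 0*0 = 0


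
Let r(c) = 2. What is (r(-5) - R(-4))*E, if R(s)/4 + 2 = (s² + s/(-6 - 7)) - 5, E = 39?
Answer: -1374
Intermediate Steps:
R(s) = -28 + 4*s² - 4*s/13 (R(s) = -8 + 4*((s² + s/(-6 - 7)) - 5) = -8 + 4*((s² + s/(-13)) - 5) = -8 + 4*((s² - s/13) - 5) = -8 + 4*(-5 + s² - s/13) = -8 + (-20 + 4*s² - 4*s/13) = -28 + 4*s² - 4*s/13)
(r(-5) - R(-4))*E = (2 - (-28 + 4*(-4)² - 4/13*(-4)))*39 = (2 - (-28 + 4*16 + 16/13))*39 = (2 - (-28 + 64 + 16/13))*39 = (2 - 1*484/13)*39 = (2 - 484/13)*39 = -458/13*39 = -1374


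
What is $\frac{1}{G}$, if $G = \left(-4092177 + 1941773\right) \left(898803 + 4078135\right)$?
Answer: $- \frac{1}{10702427382952} \approx -9.3437 \cdot 10^{-14}$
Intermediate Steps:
$G = -10702427382952$ ($G = \left(-2150404\right) 4976938 = -10702427382952$)
$\frac{1}{G} = \frac{1}{-10702427382952} = - \frac{1}{10702427382952}$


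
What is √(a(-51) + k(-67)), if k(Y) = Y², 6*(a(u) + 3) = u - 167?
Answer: √40047/3 ≈ 66.706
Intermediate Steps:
a(u) = -185/6 + u/6 (a(u) = -3 + (u - 167)/6 = -3 + (-167 + u)/6 = -3 + (-167/6 + u/6) = -185/6 + u/6)
√(a(-51) + k(-67)) = √((-185/6 + (⅙)*(-51)) + (-67)²) = √((-185/6 - 17/2) + 4489) = √(-118/3 + 4489) = √(13349/3) = √40047/3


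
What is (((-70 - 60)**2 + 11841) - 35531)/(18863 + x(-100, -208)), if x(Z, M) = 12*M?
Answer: -6790/16367 ≈ -0.41486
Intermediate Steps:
(((-70 - 60)**2 + 11841) - 35531)/(18863 + x(-100, -208)) = (((-70 - 60)**2 + 11841) - 35531)/(18863 + 12*(-208)) = (((-130)**2 + 11841) - 35531)/(18863 - 2496) = ((16900 + 11841) - 35531)/16367 = (28741 - 35531)*(1/16367) = -6790*1/16367 = -6790/16367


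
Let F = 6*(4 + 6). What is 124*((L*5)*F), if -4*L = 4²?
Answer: -148800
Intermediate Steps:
L = -4 (L = -¼*4² = -¼*16 = -4)
F = 60 (F = 6*10 = 60)
124*((L*5)*F) = 124*(-4*5*60) = 124*(-20*60) = 124*(-1200) = -148800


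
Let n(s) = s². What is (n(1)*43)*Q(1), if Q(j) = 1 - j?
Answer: 0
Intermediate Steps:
(n(1)*43)*Q(1) = (1²*43)*(1 - 1*1) = (1*43)*(1 - 1) = 43*0 = 0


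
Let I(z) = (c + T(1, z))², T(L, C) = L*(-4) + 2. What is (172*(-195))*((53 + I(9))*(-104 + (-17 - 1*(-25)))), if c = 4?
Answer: 183530880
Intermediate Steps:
T(L, C) = 2 - 4*L (T(L, C) = -4*L + 2 = 2 - 4*L)
I(z) = 4 (I(z) = (4 + (2 - 4*1))² = (4 + (2 - 4))² = (4 - 2)² = 2² = 4)
(172*(-195))*((53 + I(9))*(-104 + (-17 - 1*(-25)))) = (172*(-195))*((53 + 4)*(-104 + (-17 - 1*(-25)))) = -1911780*(-104 + (-17 + 25)) = -1911780*(-104 + 8) = -1911780*(-96) = -33540*(-5472) = 183530880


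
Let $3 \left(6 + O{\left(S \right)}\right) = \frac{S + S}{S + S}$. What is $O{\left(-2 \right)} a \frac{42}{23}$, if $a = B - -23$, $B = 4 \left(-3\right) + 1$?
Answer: $- \frac{2856}{23} \approx -124.17$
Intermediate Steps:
$B = -11$ ($B = -12 + 1 = -11$)
$O{\left(S \right)} = - \frac{17}{3}$ ($O{\left(S \right)} = -6 + \frac{\left(S + S\right) \frac{1}{S + S}}{3} = -6 + \frac{2 S \frac{1}{2 S}}{3} = -6 + \frac{1}{3} \cdot 1 = -6 + \frac{1}{3} = - \frac{17}{3}$)
$a = 12$ ($a = -11 - -23 = -11 + 23 = 12$)
$O{\left(-2 \right)} a \frac{42}{23} = \left(- \frac{17}{3}\right) 12 \cdot \frac{42}{23} = - 68 \cdot 42 \cdot \frac{1}{23} = \left(-68\right) \frac{42}{23} = - \frac{2856}{23}$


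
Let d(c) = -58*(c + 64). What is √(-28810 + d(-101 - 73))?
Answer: I*√22430 ≈ 149.77*I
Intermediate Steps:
d(c) = -3712 - 58*c (d(c) = -58*(64 + c) = -3712 - 58*c)
√(-28810 + d(-101 - 73)) = √(-28810 + (-3712 - 58*(-101 - 73))) = √(-28810 + (-3712 - 58*(-174))) = √(-28810 + (-3712 + 10092)) = √(-28810 + 6380) = √(-22430) = I*√22430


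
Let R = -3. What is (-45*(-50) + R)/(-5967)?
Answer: -749/1989 ≈ -0.37657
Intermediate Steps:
(-45*(-50) + R)/(-5967) = (-45*(-50) - 3)/(-5967) = (2250 - 3)*(-1/5967) = 2247*(-1/5967) = -749/1989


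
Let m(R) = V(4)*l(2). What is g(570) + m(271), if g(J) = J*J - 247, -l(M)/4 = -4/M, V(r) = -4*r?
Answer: 324525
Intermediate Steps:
l(M) = 16/M (l(M) = -(-16)/M = 16/M)
g(J) = -247 + J² (g(J) = J² - 247 = -247 + J²)
m(R) = -128 (m(R) = (-4*4)*(16/2) = -256/2 = -16*8 = -128)
g(570) + m(271) = (-247 + 570²) - 128 = (-247 + 324900) - 128 = 324653 - 128 = 324525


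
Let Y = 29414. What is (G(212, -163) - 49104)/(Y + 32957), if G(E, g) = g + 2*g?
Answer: -49593/62371 ≈ -0.79513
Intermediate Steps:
G(E, g) = 3*g
(G(212, -163) - 49104)/(Y + 32957) = (3*(-163) - 49104)/(29414 + 32957) = (-489 - 49104)/62371 = -49593*1/62371 = -49593/62371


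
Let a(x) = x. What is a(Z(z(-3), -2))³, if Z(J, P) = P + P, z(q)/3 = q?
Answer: -64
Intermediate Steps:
z(q) = 3*q
Z(J, P) = 2*P
a(Z(z(-3), -2))³ = (2*(-2))³ = (-4)³ = -64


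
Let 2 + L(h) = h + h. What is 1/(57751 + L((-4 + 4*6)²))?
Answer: 1/58549 ≈ 1.7080e-5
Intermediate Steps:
L(h) = -2 + 2*h (L(h) = -2 + (h + h) = -2 + 2*h)
1/(57751 + L((-4 + 4*6)²)) = 1/(57751 + (-2 + 2*(-4 + 4*6)²)) = 1/(57751 + (-2 + 2*(-4 + 24)²)) = 1/(57751 + (-2 + 2*20²)) = 1/(57751 + (-2 + 2*400)) = 1/(57751 + (-2 + 800)) = 1/(57751 + 798) = 1/58549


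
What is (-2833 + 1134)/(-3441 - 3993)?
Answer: 1699/7434 ≈ 0.22854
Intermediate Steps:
(-2833 + 1134)/(-3441 - 3993) = -1699/(-7434) = -1699*(-1/7434) = 1699/7434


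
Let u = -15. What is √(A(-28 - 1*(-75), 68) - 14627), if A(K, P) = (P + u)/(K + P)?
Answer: 2*I*√48358995/115 ≈ 120.94*I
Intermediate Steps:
A(K, P) = (-15 + P)/(K + P) (A(K, P) = (P - 15)/(K + P) = (-15 + P)/(K + P))
√(A(-28 - 1*(-75), 68) - 14627) = √((-15 + 68)/((-28 - 1*(-75)) + 68) - 14627) = √(53/((-28 + 75) + 68) - 14627) = √(53/(47 + 68) - 14627) = √(53/115 - 14627) = √(-1682052/115) = 2*I*√48358995/115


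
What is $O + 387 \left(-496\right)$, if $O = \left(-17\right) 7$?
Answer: $-192071$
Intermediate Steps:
$O = -119$
$O + 387 \left(-496\right) = -119 + 387 \left(-496\right) = -119 - 191952 = -192071$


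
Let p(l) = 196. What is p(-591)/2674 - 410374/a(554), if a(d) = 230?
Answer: -39189107/21965 ≈ -1784.2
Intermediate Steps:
p(-591)/2674 - 410374/a(554) = 196/2674 - 410374/230 = 196*(1/2674) - 410374*1/230 = 14/191 - 205187/115 = -39189107/21965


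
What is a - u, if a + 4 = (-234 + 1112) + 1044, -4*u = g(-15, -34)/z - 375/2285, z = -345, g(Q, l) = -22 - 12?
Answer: 1209595543/630660 ≈ 1918.0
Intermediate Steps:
g(Q, l) = -34
u = 10337/630660 (u = -(-34/(-345) - 375/2285)/4 = -(-34*(-1/345) - 375*1/2285)/4 = -(34/345 - 75/457)/4 = -1/4*(-10337/157665) = 10337/630660 ≈ 0.016391)
a = 1918 (a = -4 + ((-234 + 1112) + 1044) = -4 + (878 + 1044) = -4 + 1922 = 1918)
a - u = 1918 - 1*10337/630660 = 1918 - 10337/630660 = 1209595543/630660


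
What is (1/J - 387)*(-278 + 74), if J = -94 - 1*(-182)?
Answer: 1736805/22 ≈ 78946.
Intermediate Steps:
J = 88 (J = -94 + 182 = 88)
(1/J - 387)*(-278 + 74) = (1/88 - 387)*(-278 + 74) = (1/88 - 387)*(-204) = -34055/88*(-204) = 1736805/22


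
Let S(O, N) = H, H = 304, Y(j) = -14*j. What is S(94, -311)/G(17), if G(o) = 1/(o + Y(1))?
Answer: 912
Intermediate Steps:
G(o) = 1/(-14 + o) (G(o) = 1/(o - 14*1) = 1/(o - 14) = 1/(-14 + o))
S(O, N) = 304
S(94, -311)/G(17) = 304/(1/(-14 + 17)) = 304/(1/3) = 304/(⅓) = 304*3 = 912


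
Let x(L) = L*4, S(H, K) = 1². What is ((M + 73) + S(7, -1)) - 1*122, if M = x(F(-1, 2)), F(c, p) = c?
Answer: -52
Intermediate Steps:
S(H, K) = 1
x(L) = 4*L
M = -4 (M = 4*(-1) = -4)
((M + 73) + S(7, -1)) - 1*122 = ((-4 + 73) + 1) - 1*122 = (69 + 1) - 122 = 70 - 122 = -52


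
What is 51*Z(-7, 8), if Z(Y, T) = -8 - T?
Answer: -816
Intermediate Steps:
51*Z(-7, 8) = 51*(-8 - 1*8) = 51*(-8 - 8) = 51*(-16) = -816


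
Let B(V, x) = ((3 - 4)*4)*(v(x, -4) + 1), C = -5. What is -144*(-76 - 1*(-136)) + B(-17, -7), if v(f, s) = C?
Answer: -8624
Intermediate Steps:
v(f, s) = -5
B(V, x) = 16 (B(V, x) = ((3 - 4)*4)*(-5 + 1) = -1*4*(-4) = -4*(-4) = 16)
-144*(-76 - 1*(-136)) + B(-17, -7) = -144*(-76 - 1*(-136)) + 16 = -144*(-76 + 136) + 16 = -144*60 + 16 = -8640 + 16 = -8624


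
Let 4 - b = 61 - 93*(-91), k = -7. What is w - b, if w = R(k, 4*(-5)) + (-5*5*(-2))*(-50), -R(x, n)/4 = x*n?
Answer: 5460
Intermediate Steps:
b = -8520 (b = 4 - (61 - 93*(-91)) = 4 - (61 + 8463) = 4 - 1*8524 = 4 - 8524 = -8520)
R(x, n) = -4*n*x (R(x, n) = -4*x*n = -4*n*x)
w = -3060 (w = -4*4*(-5)*(-7) + (-5*5*(-2))*(-50) = -4*(-20)*(-7) - 25*(-2)*(-50) = -560 + 50*(-50) = -560 - 2500 = -3060)
w - b = -3060 - 1*(-8520) = -3060 + 8520 = 5460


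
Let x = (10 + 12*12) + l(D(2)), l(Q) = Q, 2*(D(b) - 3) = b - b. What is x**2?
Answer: 24649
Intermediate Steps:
D(b) = 3 (D(b) = 3 + (b - b)/2 = 3 + (1/2)*0 = 3 + 0 = 3)
x = 157 (x = (10 + 12*12) + 3 = (10 + 144) + 3 = 154 + 3 = 157)
x**2 = 157**2 = 24649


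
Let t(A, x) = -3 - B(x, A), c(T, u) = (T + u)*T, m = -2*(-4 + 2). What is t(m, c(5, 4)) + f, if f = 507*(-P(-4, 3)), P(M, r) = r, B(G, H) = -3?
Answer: -1521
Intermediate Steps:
m = 4 (m = -2*(-2) = 4)
c(T, u) = T*(T + u)
f = -1521 (f = 507*(-1*3) = 507*(-3) = -1521)
t(A, x) = 0 (t(A, x) = -3 - 1*(-3) = -3 + 3 = 0)
t(m, c(5, 4)) + f = 0 - 1521 = -1521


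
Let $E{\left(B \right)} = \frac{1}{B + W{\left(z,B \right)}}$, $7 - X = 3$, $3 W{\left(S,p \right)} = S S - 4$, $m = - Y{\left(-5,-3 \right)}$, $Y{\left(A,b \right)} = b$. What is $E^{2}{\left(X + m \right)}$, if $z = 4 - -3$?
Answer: $\frac{1}{484} \approx 0.0020661$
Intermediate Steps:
$m = 3$ ($m = \left(-1\right) \left(-3\right) = 3$)
$z = 7$ ($z = 4 + 3 = 7$)
$W{\left(S,p \right)} = - \frac{4}{3} + \frac{S^{2}}{3}$ ($W{\left(S,p \right)} = \frac{S S - 4}{3} = \frac{S^{2} - 4}{3} = \frac{-4 + S^{2}}{3} = - \frac{4}{3} + \frac{S^{2}}{3}$)
$X = 4$ ($X = 7 - 3 = 4$)
$E{\left(B \right)} = \frac{1}{15 + B}$ ($E{\left(B \right)} = \frac{1}{B - \left(\frac{4}{3} - \frac{7^{2}}{3}\right)} = \frac{1}{B + \left(- \frac{4}{3} + \frac{1}{3} \cdot 49\right)} = \frac{1}{B + \left(- \frac{4}{3} + \frac{49}{3}\right)} = \frac{1}{B + 15} = \frac{1}{15 + B}$)
$E^{2}{\left(X + m \right)} = \left(\frac{1}{15 + \left(4 + 3\right)}\right)^{2} = \left(\frac{1}{15 + 7}\right)^{2} = \left(\frac{1}{22}\right)^{2} = \frac{1}{484}$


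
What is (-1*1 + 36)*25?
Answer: 875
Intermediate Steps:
(-1*1 + 36)*25 = (-1 + 36)*25 = 35*25 = 875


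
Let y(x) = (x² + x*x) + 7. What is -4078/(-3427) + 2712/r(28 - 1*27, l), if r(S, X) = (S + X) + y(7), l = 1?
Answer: 9730370/366689 ≈ 26.536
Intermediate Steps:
y(x) = 7 + 2*x² (y(x) = (x² + x²) + 7 = 2*x² + 7 = 7 + 2*x²)
r(S, X) = 105 + S + X (r(S, X) = (S + X) + (7 + 2*7²) = (S + X) + (7 + 2*49) = (S + X) + (7 + 98) = (S + X) + 105 = 105 + S + X)
-4078/(-3427) + 2712/r(28 - 1*27, l) = -4078/(-3427) + 2712/(105 + (28 - 1*27) + 1) = -4078*(-1/3427) + 2712/(105 + (28 - 27) + 1) = 4078/3427 + 2712/(105 + 1 + 1) = 4078/3427 + 2712/107 = 9730370/366689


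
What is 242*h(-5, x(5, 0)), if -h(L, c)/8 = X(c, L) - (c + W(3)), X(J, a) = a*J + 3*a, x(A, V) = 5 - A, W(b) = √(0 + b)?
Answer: 29040 + 1936*√3 ≈ 32393.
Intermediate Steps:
W(b) = √b
X(J, a) = 3*a + J*a (X(J, a) = J*a + 3*a = 3*a + J*a)
h(L, c) = 8*c + 8*√3 - 8*L*(3 + c) (h(L, c) = -8*(L*(3 + c) - (c + √3)) = -8*(L*(3 + c) + (-c - √3)) = -8*(-c - √3 + L*(3 + c)) = 8*c + 8*√3 - 8*L*(3 + c))
242*h(-5, x(5, 0)) = 242*(8*(5 - 1*5) + 8*√3 - 8*(-5)*(3 + (5 - 1*5))) = 242*(8*(5 - 5) + 8*√3 - 8*(-5)*(3 + (5 - 5))) = 242*(8*0 + 8*√3 - 8*(-5)*(3 + 0)) = 242*(0 + 8*√3 - 8*(-5)*3) = 242*(0 + 8*√3 + 120) = 242*(120 + 8*√3) = 29040 + 1936*√3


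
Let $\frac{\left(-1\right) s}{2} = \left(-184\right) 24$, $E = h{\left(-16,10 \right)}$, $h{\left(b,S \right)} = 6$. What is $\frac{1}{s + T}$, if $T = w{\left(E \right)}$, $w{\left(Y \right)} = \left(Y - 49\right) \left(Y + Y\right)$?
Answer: $\frac{1}{8316} \approx 0.00012025$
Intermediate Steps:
$E = 6$
$w{\left(Y \right)} = 2 Y \left(-49 + Y\right)$ ($w{\left(Y \right)} = \left(-49 + Y\right) 2 Y = 2 Y \left(-49 + Y\right)$)
$T = -516$ ($T = 2 \cdot 6 \left(-49 + 6\right) = 2 \cdot 6 \left(-43\right) = -516$)
$s = 8832$ ($s = - 2 \left(\left(-184\right) 24\right) = \left(-2\right) \left(-4416\right) = 8832$)
$\frac{1}{s + T} = \frac{1}{8832 - 516} = \frac{1}{8316}$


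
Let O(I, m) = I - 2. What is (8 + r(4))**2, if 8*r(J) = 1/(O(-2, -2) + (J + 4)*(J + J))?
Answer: 14753281/230400 ≈ 64.033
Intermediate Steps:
O(I, m) = -2 + I
r(J) = 1/(8*(-4 + 2*J*(4 + J))) (r(J) = 1/(8*((-2 - 2) + (J + 4)*(J + J))) = 1/(8*(-4 + (4 + J)*(2*J))) = 1/(8*(-4 + 2*J*(4 + J))))
(8 + r(4))**2 = (8 + 1/(16*(-2 + 4**2 + 4*4)))**2 = (8 + 1/(16*(-2 + 16 + 16)))**2 = (8 + (1/16)/30)**2 = (8 + (1/16)*(1/30))**2 = (8 + 1/480)**2 = (3841/480)**2 = 14753281/230400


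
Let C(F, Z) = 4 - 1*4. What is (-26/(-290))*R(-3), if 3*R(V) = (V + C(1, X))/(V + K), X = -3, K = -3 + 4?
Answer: 13/290 ≈ 0.044828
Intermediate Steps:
K = 1
C(F, Z) = 0 (C(F, Z) = 4 - 4 = 0)
R(V) = V/(3*(1 + V)) (R(V) = ((V + 0)/(V + 1))/3 = (V/(1 + V))/3 = V/(3*(1 + V)))
(-26/(-290))*R(-3) = (-26/(-290))*((1/3)*(-3)/(1 - 3)) = (-26*(-1/290))*((1/3)*(-3)/(-2)) = 13*((1/3)*(-3)*(-1/2))/145 = (13/145)*(1/2) = 13/290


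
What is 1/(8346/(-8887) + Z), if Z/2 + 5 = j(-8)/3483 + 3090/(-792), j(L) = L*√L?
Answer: -8691249012396756102/162892813264285233449 + 4260486315989376*I*√2/162892813264285233449 ≈ -0.053356 + 3.6989e-5*I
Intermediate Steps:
j(L) = L^(3/2)
Z = -1175/66 - 32*I*√2/3483 (Z = -10 + 2*((-8)^(3/2)/3483 + 3090/(-792)) = -10 + 2*(-16*I*√2*(1/3483) + 3090*(-1/792)) = -10 + 2*(-16*I*√2/3483 - 515/132) = -10 + 2*(-515/132 - 16*I*√2/3483) = -10 + (-515/66 - 32*I*√2/3483) = -1175/66 - 32*I*√2/3483 ≈ -17.803 - 0.012993*I)
1/(8346/(-8887) + Z) = 1/(8346/(-8887) + (-1175/66 - 32*I*√2/3483)) = 1/(8346*(-1/8887) + (-1175/66 - 32*I*√2/3483)) = 1/(-8346/8887 + (-1175/66 - 32*I*√2/3483)) = 1/(-10993061/586542 - 32*I*√2/3483)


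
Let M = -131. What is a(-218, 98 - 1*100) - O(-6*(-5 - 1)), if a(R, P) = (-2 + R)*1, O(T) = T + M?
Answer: -125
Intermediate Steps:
O(T) = -131 + T (O(T) = T - 131 = -131 + T)
a(R, P) = -2 + R
a(-218, 98 - 1*100) - O(-6*(-5 - 1)) = (-2 - 218) - (-131 - 6*(-5 - 1)) = -220 - (-131 - 6*(-6)) = -220 - (-131 + 36) = -220 - 1*(-95) = -220 + 95 = -125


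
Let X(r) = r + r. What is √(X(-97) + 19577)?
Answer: √19383 ≈ 139.22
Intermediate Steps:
X(r) = 2*r
√(X(-97) + 19577) = √(2*(-97) + 19577) = √(-194 + 19577) = √19383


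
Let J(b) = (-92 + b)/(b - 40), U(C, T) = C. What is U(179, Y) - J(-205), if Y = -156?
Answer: 43558/245 ≈ 177.79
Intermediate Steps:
J(b) = (-92 + b)/(-40 + b)
U(179, Y) - J(-205) = 179 - (-92 - 205)/(-40 - 205) = 179 - (-297)/(-245) = 179 - (-1)*(-297)/245 = 179 - 1*297/245 = 179 - 297/245 = 43558/245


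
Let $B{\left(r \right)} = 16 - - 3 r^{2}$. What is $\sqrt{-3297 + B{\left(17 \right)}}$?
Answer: $i \sqrt{2414} \approx 49.132 i$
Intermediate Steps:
$B{\left(r \right)} = 16 + 3 r^{2}$
$\sqrt{-3297 + B{\left(17 \right)}} = \sqrt{-3297 + \left(16 + 3 \cdot 17^{2}\right)} = \sqrt{-3297 + \left(16 + 3 \cdot 289\right)} = \sqrt{-3297 + \left(16 + 867\right)} = \sqrt{-3297 + 883} = \sqrt{-2414} = i \sqrt{2414}$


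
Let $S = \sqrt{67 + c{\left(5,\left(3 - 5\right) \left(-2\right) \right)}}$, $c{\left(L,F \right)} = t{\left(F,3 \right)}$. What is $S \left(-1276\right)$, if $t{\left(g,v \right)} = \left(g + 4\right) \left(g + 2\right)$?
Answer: $- 1276 \sqrt{115} \approx -13684.0$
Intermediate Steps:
$t{\left(g,v \right)} = \left(2 + g\right) \left(4 + g\right)$ ($t{\left(g,v \right)} = \left(4 + g\right) \left(2 + g\right) = \left(2 + g\right) \left(4 + g\right)$)
$c{\left(L,F \right)} = 8 + F^{2} + 6 F$
$S = \sqrt{115}$ ($S = \sqrt{67 + \left(8 + \left(\left(3 - 5\right) \left(-2\right)\right)^{2} + 6 \left(3 - 5\right) \left(-2\right)\right)} = \sqrt{67 + \left(8 + \left(\left(-2\right) \left(-2\right)\right)^{2} + 6 \left(\left(-2\right) \left(-2\right)\right)\right)} = \sqrt{67 + \left(8 + 4^{2} + 6 \cdot 4\right)} = \sqrt{67 + \left(8 + 16 + 24\right)} = \sqrt{67 + 48} = \sqrt{115} \approx 10.724$)
$S \left(-1276\right) = \sqrt{115} \left(-1276\right) = - 1276 \sqrt{115}$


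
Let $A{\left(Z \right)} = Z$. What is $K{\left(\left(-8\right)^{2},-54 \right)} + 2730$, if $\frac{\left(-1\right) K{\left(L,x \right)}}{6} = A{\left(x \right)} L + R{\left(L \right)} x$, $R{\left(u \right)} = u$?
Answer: $44202$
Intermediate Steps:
$K{\left(L,x \right)} = - 12 L x$ ($K{\left(L,x \right)} = - 6 \left(x L + L x\right) = - 6 \left(L x + L x\right) = - 6 \cdot 2 L x = - 12 L x$)
$K{\left(\left(-8\right)^{2},-54 \right)} + 2730 = \left(-12\right) \left(-8\right)^{2} \left(-54\right) + 2730 = \left(-12\right) 64 \left(-54\right) + 2730 = 41472 + 2730 = 44202$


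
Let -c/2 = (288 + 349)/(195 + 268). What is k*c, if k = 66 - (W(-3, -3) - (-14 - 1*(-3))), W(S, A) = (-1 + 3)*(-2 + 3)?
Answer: -67522/463 ≈ -145.84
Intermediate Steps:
c = -1274/463 (c = -2*(288 + 349)/(195 + 268) = -1274/463 ≈ -2.7516)
W(S, A) = 2 (W(S, A) = 2*1 = 2)
k = 53 (k = 66 - (2 - (-14 - 1*(-3))) = 66 - (2 - (-14 + 3)) = 66 - (2 - 1*(-11)) = 66 - (2 + 11) = 66 - 1*13 = 66 - 13 = 53)
k*c = 53*(-1274/463) = -67522/463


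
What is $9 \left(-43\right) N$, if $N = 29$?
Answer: $-11223$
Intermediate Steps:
$9 \left(-43\right) N = 9 \left(-43\right) 29 = \left(-387\right) 29 = -11223$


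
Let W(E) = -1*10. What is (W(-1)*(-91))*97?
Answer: 88270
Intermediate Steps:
W(E) = -10
(W(-1)*(-91))*97 = -10*(-91)*97 = 910*97 = 88270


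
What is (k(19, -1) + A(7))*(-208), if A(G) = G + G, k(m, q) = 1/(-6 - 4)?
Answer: -14456/5 ≈ -2891.2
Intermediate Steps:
k(m, q) = -1/10 (k(m, q) = 1/(-10) = -1/10)
A(G) = 2*G
(k(19, -1) + A(7))*(-208) = (-1/10 + 2*7)*(-208) = (-1/10 + 14)*(-208) = (139/10)*(-208) = -14456/5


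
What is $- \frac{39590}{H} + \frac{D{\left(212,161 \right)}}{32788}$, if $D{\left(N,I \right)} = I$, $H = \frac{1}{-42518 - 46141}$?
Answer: $\frac{16440885950063}{4684} \approx 3.51 \cdot 10^{9}$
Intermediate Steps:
$H = - \frac{1}{88659}$ ($H = \frac{1}{-88659} = - \frac{1}{88659} \approx -1.1279 \cdot 10^{-5}$)
$- \frac{39590}{H} + \frac{D{\left(212,161 \right)}}{32788} = - \frac{39590}{- \frac{1}{88659}} + \frac{161}{32788} = \left(-39590\right) \left(-88659\right) + 161 \cdot \frac{1}{32788} = 3510009810 + \frac{23}{4684} = \frac{16440885950063}{4684}$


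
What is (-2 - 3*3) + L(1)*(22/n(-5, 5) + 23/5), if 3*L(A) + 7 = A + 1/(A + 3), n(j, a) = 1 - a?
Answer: -371/40 ≈ -9.2750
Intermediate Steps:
L(A) = -7/3 + A/3 + 1/(3*(3 + A)) (L(A) = -7/3 + (A + 1/(A + 3))/3 = -7/3 + (A + 1/(3 + A))/3 = -7/3 + (A/3 + 1/(3*(3 + A))) = -7/3 + A/3 + 1/(3*(3 + A)))
(-2 - 3*3) + L(1)*(22/n(-5, 5) + 23/5) = (-2 - 3*3) + ((-20 + 1² - 4*1)/(3*(3 + 1)))*(22/(1 - 1*5) + 23/5) = (-2 - 9) + ((⅓)*(-20 + 1 - 4)/4)*(22/(1 - 5) + 23*(⅕)) = -11 + ((⅓)*(¼)*(-23))*(22/(-4) + 23/5) = -11 - 23*(22*(-¼) + 23/5)/12 = -11 - 23*(-11/2 + 23/5)/12 = -11 - 23/12*(-9/10) = -11 + 69/40 = -371/40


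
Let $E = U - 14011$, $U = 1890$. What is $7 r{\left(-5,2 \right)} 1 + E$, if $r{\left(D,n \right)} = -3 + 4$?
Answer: $-12114$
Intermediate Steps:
$r{\left(D,n \right)} = 1$
$E = -12121$ ($E = 1890 - 14011 = -12121$)
$7 r{\left(-5,2 \right)} 1 + E = 7 \cdot 1 \cdot 1 - 12121 = 7 \cdot 1 - 12121 = 7 - 12121 = -12114$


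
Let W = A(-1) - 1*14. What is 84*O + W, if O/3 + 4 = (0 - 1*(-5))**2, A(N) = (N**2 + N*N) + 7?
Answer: 5287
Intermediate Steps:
A(N) = 7 + 2*N**2 (A(N) = (N**2 + N**2) + 7 = 2*N**2 + 7 = 7 + 2*N**2)
W = -5 (W = (7 + 2*(-1)**2) - 1*14 = (7 + 2*1) - 14 = (7 + 2) - 14 = 9 - 14 = -5)
O = 63 (O = -12 + 3*(0 - 1*(-5))**2 = -12 + 3*(0 + 5)**2 = -12 + 3*5**2 = -12 + 3*25 = -12 + 75 = 63)
84*O + W = 84*63 - 5 = 5292 - 5 = 5287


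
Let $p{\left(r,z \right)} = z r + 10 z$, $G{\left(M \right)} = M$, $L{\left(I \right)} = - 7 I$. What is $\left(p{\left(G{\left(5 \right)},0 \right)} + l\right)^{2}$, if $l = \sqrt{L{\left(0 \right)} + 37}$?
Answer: $37$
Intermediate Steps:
$l = \sqrt{37}$ ($l = \sqrt{\left(-7\right) 0 + 37} = \sqrt{0 + 37} = \sqrt{37} \approx 6.0828$)
$p{\left(r,z \right)} = 10 z + r z$ ($p{\left(r,z \right)} = r z + 10 z = 10 z + r z$)
$\left(p{\left(G{\left(5 \right)},0 \right)} + l\right)^{2} = \left(0 \left(10 + 5\right) + \sqrt{37}\right)^{2} = \left(0 \cdot 15 + \sqrt{37}\right)^{2} = \left(0 + \sqrt{37}\right)^{2} = \left(\sqrt{37}\right)^{2} = 37$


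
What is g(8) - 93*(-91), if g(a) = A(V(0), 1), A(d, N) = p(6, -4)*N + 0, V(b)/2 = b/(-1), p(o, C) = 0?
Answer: 8463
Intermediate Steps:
V(b) = -2*b (V(b) = 2*(b/(-1)) = 2*(b*(-1)) = 2*(-b) = -2*b)
A(d, N) = 0 (A(d, N) = 0*N + 0 = 0 + 0 = 0)
g(a) = 0
g(8) - 93*(-91) = 0 - 93*(-91) = 0 + 8463 = 8463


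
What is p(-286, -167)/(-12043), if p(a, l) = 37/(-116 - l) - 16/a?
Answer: -5699/87829599 ≈ -6.4887e-5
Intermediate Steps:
p(a, l) = -16/a + 37/(-116 - l)
p(-286, -167)/(-12043) = ((-1856 - 37*(-286) - 16*(-167))/((-286)*(116 - 167)))/(-12043) = -1/286*(-1856 + 10582 + 2672)/(-51)*(-1/12043) = -1/286*(-1/51)*11398*(-1/12043) = (5699/7293)*(-1/12043) = -5699/87829599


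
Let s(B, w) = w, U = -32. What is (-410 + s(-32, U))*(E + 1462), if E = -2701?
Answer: 547638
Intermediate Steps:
(-410 + s(-32, U))*(E + 1462) = (-410 - 32)*(-2701 + 1462) = -442*(-1239) = 547638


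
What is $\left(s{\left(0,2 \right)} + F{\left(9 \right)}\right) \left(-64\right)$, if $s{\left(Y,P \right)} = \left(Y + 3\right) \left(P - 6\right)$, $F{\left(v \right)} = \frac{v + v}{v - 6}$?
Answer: $384$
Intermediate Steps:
$F{\left(v \right)} = \frac{2 v}{-6 + v}$
$s{\left(Y,P \right)} = \left(-6 + P\right) \left(3 + Y\right)$ ($s{\left(Y,P \right)} = \left(3 + Y\right) \left(-6 + P\right) = \left(-6 + P\right) \left(3 + Y\right)$)
$\left(s{\left(0,2 \right)} + F{\left(9 \right)}\right) \left(-64\right) = \left(\left(-18 - 0 + 3 \cdot 2 + 2 \cdot 0\right) + 2 \cdot 9 \frac{1}{-6 + 9}\right) \left(-64\right) = \left(\left(-18 + 0 + 6 + 0\right) + 2 \cdot 9 \cdot \frac{1}{3}\right) \left(-64\right) = \left(-12 + 2 \cdot 9 \cdot \frac{1}{3}\right) \left(-64\right) = \left(-12 + 6\right) \left(-64\right) = \left(-6\right) \left(-64\right) = 384$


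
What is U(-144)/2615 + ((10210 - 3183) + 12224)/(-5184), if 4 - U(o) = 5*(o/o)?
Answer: -1864687/502080 ≈ -3.7139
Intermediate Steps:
U(o) = -1 (U(o) = 4 - 5*o/o = 4 - 5 = -1)
U(-144)/2615 + ((10210 - 3183) + 12224)/(-5184) = -1/2615 + ((10210 - 3183) + 12224)/(-5184) = -1*1/2615 + (7027 + 12224)*(-1/5184) = -1/2615 + 19251*(-1/5184) = -1/2615 - 713/192 = -1864687/502080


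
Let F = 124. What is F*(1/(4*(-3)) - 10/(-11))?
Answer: 3379/33 ≈ 102.39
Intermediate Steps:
F*(1/(4*(-3)) - 10/(-11)) = 124*(1/(4*(-3)) - 10/(-11)) = 124*(1/(-12) - 10*(-1/11)) = 124*(1*(-1/12) + 10/11) = 124*(-1/12 + 10/11) = 124*(109/132) = 3379/33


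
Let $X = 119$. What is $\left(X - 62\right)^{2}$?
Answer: $3249$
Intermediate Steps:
$\left(X - 62\right)^{2} = \left(119 - 62\right)^{2} = 57^{2} = 3249$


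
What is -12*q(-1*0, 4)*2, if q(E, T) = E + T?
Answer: -96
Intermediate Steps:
-12*q(-1*0, 4)*2 = -12*(-1*0 + 4)*2 = -12*(0 + 4)*2 = -12*4*2 = -48*2 = -96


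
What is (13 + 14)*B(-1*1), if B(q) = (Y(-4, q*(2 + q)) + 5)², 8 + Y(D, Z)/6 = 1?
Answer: 36963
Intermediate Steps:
Y(D, Z) = -42 (Y(D, Z) = -48 + 6*1 = -48 + 6 = -42)
B(q) = 1369 (B(q) = (-42 + 5)² = (-37)² = 1369)
(13 + 14)*B(-1*1) = (13 + 14)*1369 = 27*1369 = 36963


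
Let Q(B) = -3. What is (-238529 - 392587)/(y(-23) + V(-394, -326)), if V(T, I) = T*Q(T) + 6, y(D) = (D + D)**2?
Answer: -157779/826 ≈ -191.02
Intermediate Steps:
y(D) = 4*D**2 (y(D) = (2*D)**2 = 4*D**2)
V(T, I) = 6 - 3*T (V(T, I) = T*(-3) + 6 = -3*T + 6 = 6 - 3*T)
(-238529 - 392587)/(y(-23) + V(-394, -326)) = (-238529 - 392587)/(4*(-23)**2 + (6 - 3*(-394))) = -631116/(4*529 + (6 + 1182)) = -631116/(2116 + 1188) = -631116/3304 = -631116*1/3304 = -157779/826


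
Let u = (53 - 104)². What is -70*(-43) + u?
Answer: 5611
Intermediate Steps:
u = 2601 (u = (-51)² = 2601)
-70*(-43) + u = -70*(-43) + 2601 = 3010 + 2601 = 5611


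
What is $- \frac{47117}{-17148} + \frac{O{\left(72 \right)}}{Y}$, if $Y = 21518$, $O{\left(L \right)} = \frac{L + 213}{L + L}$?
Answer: $\frac{1351863393}{491987552} \approx 2.7478$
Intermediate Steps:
$O{\left(L \right)} = \frac{213 + L}{2 L}$
$- \frac{47117}{-17148} + \frac{O{\left(72 \right)}}{Y} = - \frac{47117}{-17148} + \frac{\frac{1}{2} \cdot \frac{1}{72} \left(213 + 72\right)}{21518} = \left(-47117\right) \left(- \frac{1}{17148}\right) + \frac{1}{2} \cdot \frac{1}{72} \cdot 285 \cdot \frac{1}{21518} = \frac{47117}{17148} + \frac{95}{48} \cdot \frac{1}{21518} = \frac{47117}{17148} + \frac{95}{1032864} = \frac{1351863393}{491987552}$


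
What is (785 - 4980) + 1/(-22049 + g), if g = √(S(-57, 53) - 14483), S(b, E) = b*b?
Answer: -2039481640874/486169635 - I*√11234/486169635 ≈ -4195.0 - 2.1801e-7*I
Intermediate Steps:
S(b, E) = b²
g = I*√11234 (g = √((-57)² - 14483) = √(3249 - 14483) = √(-11234) = I*√11234 ≈ 105.99*I)
(785 - 4980) + 1/(-22049 + g) = (785 - 4980) + 1/(-22049 + I*√11234) = -4195 + 1/(-22049 + I*√11234)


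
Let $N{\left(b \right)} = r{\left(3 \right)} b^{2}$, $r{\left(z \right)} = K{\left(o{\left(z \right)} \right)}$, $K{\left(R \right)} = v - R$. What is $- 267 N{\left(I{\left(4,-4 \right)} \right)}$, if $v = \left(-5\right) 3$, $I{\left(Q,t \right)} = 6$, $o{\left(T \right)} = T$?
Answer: $173016$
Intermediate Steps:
$v = -15$
$K{\left(R \right)} = -15 - R$
$r{\left(z \right)} = -15 - z$
$N{\left(b \right)} = - 18 b^{2}$ ($N{\left(b \right)} = \left(-15 - 3\right) b^{2} = - 18 b^{2}$)
$- 267 N{\left(I{\left(4,-4 \right)} \right)} = - 267 \left(- 18 \cdot 6^{2}\right) = - 267 \left(\left(-18\right) 36\right) = \left(-267\right) \left(-648\right) = 173016$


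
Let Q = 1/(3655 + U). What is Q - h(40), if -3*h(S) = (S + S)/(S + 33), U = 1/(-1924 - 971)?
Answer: 847131925/2317288056 ≈ 0.36557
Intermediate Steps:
U = -1/2895 (U = 1/(-2895) = -1/2895 ≈ -0.00034542)
Q = 2895/10581224 (Q = 1/(3655 - 1/2895) = 1/(10581224/2895) = 2895/10581224 ≈ 0.00027360)
h(S) = -2*S/(3*(33 + S)) (h(S) = -(S + S)/(3*(S + 33)) = -2*S/(3*(33 + S)))
Q - h(40) = 2895/10581224 - (-2)*40/(99 + 3*40) = 2895/10581224 - (-2)*40/(99 + 120) = 2895/10581224 - (-2)*40/219 = 2895/10581224 - 1*(-80/219) = 2895/10581224 + 80/219 = 847131925/2317288056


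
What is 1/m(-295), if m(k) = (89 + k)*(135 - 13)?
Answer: -1/25132 ≈ -3.9790e-5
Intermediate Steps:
m(k) = 10858 + 122*k (m(k) = (89 + k)*122 = 10858 + 122*k)
1/m(-295) = 1/(10858 + 122*(-295)) = 1/(10858 - 35990) = 1/(-25132) = -1/25132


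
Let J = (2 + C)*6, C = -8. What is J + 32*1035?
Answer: 33084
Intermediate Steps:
J = -36 (J = (2 - 8)*6 = -6*6 = -36)
J + 32*1035 = -36 + 32*1035 = -36 + 33120 = 33084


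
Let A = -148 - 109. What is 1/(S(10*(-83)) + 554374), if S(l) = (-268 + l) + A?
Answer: 1/553019 ≈ 1.8083e-6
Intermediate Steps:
A = -257
S(l) = -525 + l (S(l) = (-268 + l) - 257 = -525 + l)
1/(S(10*(-83)) + 554374) = 1/((-525 + 10*(-83)) + 554374) = 1/((-525 - 830) + 554374) = 1/(-1355 + 554374) = 1/553019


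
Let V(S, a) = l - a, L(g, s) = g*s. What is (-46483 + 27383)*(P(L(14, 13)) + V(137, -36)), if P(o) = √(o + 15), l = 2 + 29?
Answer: -1279700 - 19100*√197 ≈ -1.5478e+6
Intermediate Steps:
l = 31
P(o) = √(15 + o)
V(S, a) = 31 - a
(-46483 + 27383)*(P(L(14, 13)) + V(137, -36)) = (-46483 + 27383)*(√(15 + 14*13) + (31 - 1*(-36))) = -19100*(√(15 + 182) + (31 + 36)) = -19100*(√197 + 67) = -19100*(67 + √197) = -1279700 - 19100*√197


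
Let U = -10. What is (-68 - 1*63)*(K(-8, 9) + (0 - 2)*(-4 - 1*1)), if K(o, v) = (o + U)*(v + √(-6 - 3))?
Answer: 19912 + 7074*I ≈ 19912.0 + 7074.0*I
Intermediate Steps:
K(o, v) = (-10 + o)*(v + 3*I) (K(o, v) = (o - 10)*(v + √(-6 - 3)) = (-10 + o)*(v + √(-9)) = (-10 + o)*(v + 3*I))
(-68 - 1*63)*(K(-8, 9) + (0 - 2)*(-4 - 1*1)) = (-68 - 1*63)*((-30*I - 10*9 - 8*9 + 3*I*(-8)) + (0 - 2)*(-4 - 1*1)) = (-68 - 63)*((-30*I - 90 - 72 - 24*I) - 2*(-4 - 1)) = -131*((-162 - 54*I) - 2*(-5)) = -131*((-162 - 54*I) + 10) = -131*(-152 - 54*I) = 19912 + 7074*I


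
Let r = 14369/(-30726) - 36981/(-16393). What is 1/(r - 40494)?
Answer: -503691318/20395575503903 ≈ -2.4696e-5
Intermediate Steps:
r = 900727189/503691318 (r = 14369*(-1/30726) - 36981*(-1/16393) = -14369/30726 + 36981/16393 = 900727189/503691318 ≈ 1.7883)
1/(r - 40494) = 1/(900727189/503691318 - 40494) = 1/(-20395575503903/503691318) = -503691318/20395575503903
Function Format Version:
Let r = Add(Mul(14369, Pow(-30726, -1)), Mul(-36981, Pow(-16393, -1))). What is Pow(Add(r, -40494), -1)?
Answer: Rational(-503691318, 20395575503903) ≈ -2.4696e-5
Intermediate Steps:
r = Rational(900727189, 503691318) (r = Add(Mul(14369, Rational(-1, 30726)), Mul(-36981, Rational(-1, 16393))) = Add(Rational(-14369, 30726), Rational(36981, 16393)) = Rational(900727189, 503691318) ≈ 1.7883)
Pow(Add(r, -40494), -1) = Pow(Add(Rational(900727189, 503691318), -40494), -1) = Pow(Rational(-20395575503903, 503691318), -1) = Rational(-503691318, 20395575503903)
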